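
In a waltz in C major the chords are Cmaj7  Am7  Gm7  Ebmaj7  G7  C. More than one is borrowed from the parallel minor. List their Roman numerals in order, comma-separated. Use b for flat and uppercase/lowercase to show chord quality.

v7, bIIImaj7

The diatonic triads in C major are C, Dm, Em, F, G, Am, Bdim. Cmaj7, Am7, G7 and C all belong to that set. But Gm7 (G–Bb–D–F) is foreign: the diatonic V on degree 5 is G, whereas Gm7 comes from C minor. It is labeled v7. But Ebmaj7 (Eb–G–Bb–D) is foreign: the diatonic iii on degree 3 is Em, whereas Ebmaj7 comes from C minor. It is labeled bIIImaj7.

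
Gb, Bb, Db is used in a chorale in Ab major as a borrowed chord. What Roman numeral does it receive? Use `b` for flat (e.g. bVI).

bVII

In Ab major scale degree 7 is G; Gb is its lowered form, from Ab minor. Diatonically Ab major has Gdim (vii°) on that degree; Gb–Bb–Db is instead the major chord native to Ab minor, so it takes the label bVII.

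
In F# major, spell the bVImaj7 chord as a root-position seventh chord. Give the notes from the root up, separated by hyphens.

Scale degree 6 in F# major is D#. bVImaj7 uses the lowered form, D, taken from F# minor. Stacking thirds in F# minor on D gives D–F#–A–C#.

D-F#-A-C#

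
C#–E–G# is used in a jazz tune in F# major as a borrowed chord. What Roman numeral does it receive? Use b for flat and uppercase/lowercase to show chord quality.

The root C# is the diatonic 5th degree of F# major; the borrowing shows in the chord quality. The diatonic chord on degree 5 would be C# (V), but C#–E–G# is the minor chord from F# minor. As a borrowed chord it is labeled v.

v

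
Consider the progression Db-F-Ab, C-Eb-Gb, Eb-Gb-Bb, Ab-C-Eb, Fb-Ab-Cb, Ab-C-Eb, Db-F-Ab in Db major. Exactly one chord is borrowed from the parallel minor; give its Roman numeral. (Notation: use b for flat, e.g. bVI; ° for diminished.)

bIII

In Db major the diatonic chords are Db, Ebm, Fm, Gb, Ab, Bbm, Cdim. Db–F–Ab = Db, C–Eb–Gb = Cdim, Eb–Gb–Bb = Ebm and Ab–C–Eb = Ab are all diatonic. Fb–Ab–Cb doesn't fit — on degree 3 Db major would have Fm (iii). Fb is the degree-3 chord of Db minor, so it is the borrowed bIII.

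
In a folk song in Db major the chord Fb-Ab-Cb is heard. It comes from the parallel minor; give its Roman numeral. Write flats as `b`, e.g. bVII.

bIII

The root Fb is the lowered 3rd scale degree — diatonically Db major has F there. The diatonic chord on degree 3 would be Fm (iii), but Fb–Ab–Cb is the major chord from Db minor. As a borrowed chord it is labeled bIII.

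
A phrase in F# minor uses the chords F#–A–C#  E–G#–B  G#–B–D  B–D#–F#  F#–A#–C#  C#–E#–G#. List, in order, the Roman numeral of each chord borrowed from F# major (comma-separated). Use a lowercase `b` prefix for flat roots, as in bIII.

IV, I

The diatonic triads in F# minor (with V from harmonic minor) are F#m, G#dim, A, Bm, C#, D, E. F#–A–C# = F#m, E–G#–B = E, G#–B–D = G#dim and C#–E#–G# = C# all belong to that set. B–D#–F# doesn't fit — on degree 4 F# minor would have Bm (iv). B is the degree-4 chord of F# major, so it is the borrowed IV. But F#–A#–C# is foreign: the diatonic i on degree 1 is F#m, whereas F# comes from F# major. It is labeled I.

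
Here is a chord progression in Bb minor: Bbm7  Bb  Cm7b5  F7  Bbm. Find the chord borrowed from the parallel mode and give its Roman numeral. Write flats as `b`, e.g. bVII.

I

The diatonic triads in Bb minor (with V from harmonic minor) are Bbm, Cdim, Db, Ebm, F, Gb, Ab. Bbm7, Cm7b5, F7 and Bbm all belong to that set. Bb (Bb–D–F) is not: scale degree 1 in Bb minor carries Bbm (i). In Bb major the chord on that degree is Bb, so here it functions as I, borrowed from the parallel major.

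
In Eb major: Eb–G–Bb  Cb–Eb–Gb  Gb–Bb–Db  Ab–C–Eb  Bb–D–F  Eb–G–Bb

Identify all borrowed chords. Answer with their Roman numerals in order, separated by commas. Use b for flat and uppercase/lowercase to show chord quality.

bVI, bIII

In Eb major the diatonic chords are Eb, Fm, Gm, Ab, Bb, Cm, Ddim. Eb–G–Bb = Eb, Ab–C–Eb = Ab and Bb–D–F = Bb are all diatonic. Cb–Eb–Gb is not: scale degree 6 in Eb major carries Cm (vi). In Eb minor the chord on that degree is Cb, so here it functions as bVI, borrowed from the parallel minor. Gb–Bb–Db is not: scale degree 3 in Eb major carries Gm (iii). In Eb minor the chord on that degree is Gb, so here it functions as bIII, borrowed from the parallel minor.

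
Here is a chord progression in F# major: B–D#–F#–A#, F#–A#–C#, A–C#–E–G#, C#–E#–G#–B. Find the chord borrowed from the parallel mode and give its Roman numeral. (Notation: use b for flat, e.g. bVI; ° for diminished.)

bIIImaj7

In F# major the diatonic chords are F#, G#m, A#m, B, C#, D#m, E#dim. B–D#–F#–A# = Bmaj7, F#–A#–C# = F# and C#–E#–G#–B = C#7 are all diatonic. A–C#–E–G# doesn't fit — on degree 3 F# major would have A#m (iii). Amaj7 is the degree-3 chord of F# minor, so it is the borrowed bIIImaj7.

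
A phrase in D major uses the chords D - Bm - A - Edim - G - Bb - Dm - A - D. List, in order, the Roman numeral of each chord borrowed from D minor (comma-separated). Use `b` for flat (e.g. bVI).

ii°, bVI, i

The diatonic triads in D major are D, Em, F#m, G, A, Bm, C#dim. D, Bm, A and G are all diatonic. Edim (E–G–Bb) is not: scale degree 2 in D major carries Em (ii). In D minor the chord on that degree is Edim, so here it functions as ii°, borrowed from the parallel minor. Bb (Bb–D–F) is not: scale degree 6 in D major carries Bm (vi). In D minor the chord on that degree is Bb, so here it functions as bVI, borrowed from the parallel minor. Dm (D–F–A) doesn't fit — on degree 1 D major would have D (I). Dm is the degree-1 chord of D minor, so it is the borrowed i.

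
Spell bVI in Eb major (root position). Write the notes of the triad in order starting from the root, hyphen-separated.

Cb-Eb-Gb

Scale degree 6 in Eb major is C. bVI uses the lowered form, Cb, taken from Eb minor. In Eb minor the chord on Cb is Cb–Eb–Gb.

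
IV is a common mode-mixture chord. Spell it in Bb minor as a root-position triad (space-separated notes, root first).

Eb G Bb

IV is built on scale degree 4, which is Eb in both Bb minor and its parallel. In Bb major the chord on Eb is Eb–G–Bb.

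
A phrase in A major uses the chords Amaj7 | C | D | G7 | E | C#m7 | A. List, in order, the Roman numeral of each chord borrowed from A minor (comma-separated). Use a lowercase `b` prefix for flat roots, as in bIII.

bIII, bVII7

In A major the diatonic chords are A, Bm, C#m, D, E, F#m, G#dim. Amaj7, D, E, C#m7 and A all belong to that set. C (C–E–G) doesn't fit — on degree 3 A major would have C#m (iii). C is the degree-3 chord of A minor, so it is the borrowed bIII. G7 (G–B–D–F) is not: scale degree 7 in A major carries G#dim (vii°). In A minor the chord on that degree is G7, so here it functions as bVII7, borrowed from the parallel minor.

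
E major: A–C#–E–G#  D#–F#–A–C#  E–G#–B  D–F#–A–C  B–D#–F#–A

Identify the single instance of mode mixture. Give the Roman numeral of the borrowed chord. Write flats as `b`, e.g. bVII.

In E major the diatonic chords are E, F#m, G#m, A, B, C#m, D#dim. Of the given chords, A–C#–E–G# = Amaj7, D#–F#–A–C# = D#m7b5, E–G#–B = E and B–D#–F#–A = B7 are diatonic. D–F#–A–C doesn't fit — on degree 7 E major would have D#dim (vii°). D7 is the degree-7 chord of E minor, so it is the borrowed bVII7.

bVII7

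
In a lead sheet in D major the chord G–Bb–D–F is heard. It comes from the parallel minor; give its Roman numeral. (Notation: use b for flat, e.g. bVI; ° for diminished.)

iv7

The root G is the diatonic 4th degree of D major; the borrowing shows in the chord quality. The diatonic chord on degree 4 would be G (IV), but G–Bb–D–F is the minor-seventh chord from D minor. As a borrowed chord it is labeled iv7.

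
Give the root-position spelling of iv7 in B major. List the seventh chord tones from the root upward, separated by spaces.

E G B D

The root, E, is scale degree 4 — the same note in B major and B minor; only the chord quality changes. Building the minor-seventh chord from the parallel minor on E: E–G–B–D.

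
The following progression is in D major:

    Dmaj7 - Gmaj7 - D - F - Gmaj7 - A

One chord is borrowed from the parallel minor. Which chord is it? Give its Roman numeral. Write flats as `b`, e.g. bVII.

The diatonic triads in D major are D, Em, F#m, G, A, Bm, C#dim. Dmaj7, Gmaj7, D and A are all diatonic. F (F–A–C) doesn't fit — on degree 3 D major would have F#m (iii). F is the degree-3 chord of D minor, so it is the borrowed bIII.

bIII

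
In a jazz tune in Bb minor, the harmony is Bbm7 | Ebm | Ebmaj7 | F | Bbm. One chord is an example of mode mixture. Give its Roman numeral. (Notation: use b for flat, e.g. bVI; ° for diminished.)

IVmaj7

In Bb minor (with V from harmonic minor) the diatonic chords are Bbm, Cdim, Db, Ebm, F, Gb, Ab. Bbm7, Ebm, F and Bbm all belong to that set. Ebmaj7 (Eb–G–Bb–D) is not: scale degree 4 in Bb minor carries Ebm (iv). In Bb major the chord on that degree is Ebmaj7, so here it functions as IVmaj7, borrowed from the parallel major.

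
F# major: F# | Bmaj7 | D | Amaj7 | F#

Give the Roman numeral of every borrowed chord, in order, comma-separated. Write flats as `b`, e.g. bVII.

bVI, bIIImaj7

In F# major the diatonic chords are F#, G#m, A#m, B, C#, D#m, E#dim. Of the given chords, F# and Bmaj7 are diatonic. D (D–F#–A) doesn't fit — on degree 6 F# major would have D#m (vi). D is the degree-6 chord of F# minor, so it is the borrowed bVI. Amaj7 (A–C#–E–G#) is not: scale degree 3 in F# major carries A#m (iii). In F# minor the chord on that degree is Amaj7, so here it functions as bIIImaj7, borrowed from the parallel minor.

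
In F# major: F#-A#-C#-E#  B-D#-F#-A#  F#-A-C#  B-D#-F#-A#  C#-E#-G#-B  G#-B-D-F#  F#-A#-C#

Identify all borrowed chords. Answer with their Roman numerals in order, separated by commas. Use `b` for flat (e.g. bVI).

i, iiø7

In F# major the diatonic chords are F#, G#m, A#m, B, C#, D#m, E#dim. Of the given chords, F#–A#–C#–E# = F#maj7, B–D#–F#–A# = Bmaj7, C#–E#–G#–B = C#7 and F#–A#–C# = F# are diatonic. F#–A–C# is not: scale degree 1 in F# major carries F# (I). In F# minor the chord on that degree is F#m, so here it functions as i, borrowed from the parallel minor. But G#–B–D–F# is foreign: the diatonic ii on degree 2 is G#m, whereas G#m7b5 comes from F# minor. It is labeled iiø7.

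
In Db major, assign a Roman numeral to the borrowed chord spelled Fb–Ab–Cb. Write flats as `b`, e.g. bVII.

bIII

In Db major scale degree 3 is F; Fb is its lowered form, from Db minor. Fb–Ab–Cb is a major chord — the form found in Db minor, not the diatonic iii (Fm). Borrowed into Db major it is written bIII.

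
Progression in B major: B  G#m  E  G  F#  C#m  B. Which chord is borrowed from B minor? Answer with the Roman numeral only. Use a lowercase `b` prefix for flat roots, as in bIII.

B major has the diatonic set B, C#m, D#m, E, F#, G#m, A#dim. B, G#m, E, F# and C#m all belong to that set. G (G–B–D) doesn't fit — on degree 6 B major would have G#m (vi). G is the degree-6 chord of B minor, so it is the borrowed bVI.

bVI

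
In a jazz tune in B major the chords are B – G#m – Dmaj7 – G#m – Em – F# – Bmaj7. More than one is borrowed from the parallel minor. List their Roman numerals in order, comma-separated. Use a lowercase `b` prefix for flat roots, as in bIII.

The diatonic triads in B major are B, C#m, D#m, E, F#, G#m, A#dim. B, G#m, F# and Bmaj7 all belong to that set. Dmaj7 (D–F#–A–C#) is not: scale degree 3 in B major carries D#m (iii). In B minor the chord on that degree is Dmaj7, so here it functions as bIIImaj7, borrowed from the parallel minor. But Em (E–G–B) is foreign: the diatonic IV on degree 4 is E, whereas Em comes from B minor. It is labeled iv.

bIIImaj7, iv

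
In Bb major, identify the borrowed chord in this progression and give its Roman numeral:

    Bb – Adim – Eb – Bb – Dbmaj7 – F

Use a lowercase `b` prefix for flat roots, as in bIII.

Bb major has the diatonic set Bb, Cm, Dm, Eb, F, Gm, Adim. Bb, Adim, Eb and F all belong to that set. But Dbmaj7 (Db–F–Ab–C) is foreign: the diatonic iii on degree 3 is Dm, whereas Dbmaj7 comes from Bb minor. It is labeled bIIImaj7.

bIIImaj7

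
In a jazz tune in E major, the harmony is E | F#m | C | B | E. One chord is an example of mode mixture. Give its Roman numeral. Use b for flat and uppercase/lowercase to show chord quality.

The diatonic triads in E major are E, F#m, G#m, A, B, C#m, D#dim. E, F#m and B all belong to that set. But C (C–E–G) is foreign: the diatonic vi on degree 6 is C#m, whereas C comes from E minor. It is labeled bVI.

bVI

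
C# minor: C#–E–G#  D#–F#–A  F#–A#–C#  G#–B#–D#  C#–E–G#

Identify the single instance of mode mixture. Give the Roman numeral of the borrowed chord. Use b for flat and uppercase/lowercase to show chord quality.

The diatonic triads in C# minor (with V from harmonic minor) are C#m, D#dim, E, F#m, G#, A, B. C#–E–G# = C#m, D#–F#–A = D#dim and G#–B#–D# = G# all belong to that set. But F#–A#–C# is foreign: the diatonic iv on degree 4 is F#m, whereas F# comes from C# major. It is labeled IV.

IV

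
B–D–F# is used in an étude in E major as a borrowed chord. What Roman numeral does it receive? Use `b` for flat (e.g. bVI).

v

The root B is the diatonic 5th degree of E major; the borrowing shows in the chord quality. The diatonic chord on degree 5 would be B (V), but B–D–F# is the minor chord from E minor. As a borrowed chord it is labeled v.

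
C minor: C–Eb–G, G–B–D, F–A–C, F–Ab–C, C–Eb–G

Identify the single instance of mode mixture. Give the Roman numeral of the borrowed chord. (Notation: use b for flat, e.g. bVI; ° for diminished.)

In C minor (with V from harmonic minor) the diatonic chords are Cm, Ddim, Eb, Fm, G, Ab, Bb. C–Eb–G = Cm, G–B–D = G and F–Ab–C = Fm all belong to that set. F–A–C doesn't fit — on degree 4 C minor would have Fm (iv). F is the degree-4 chord of C major, so it is the borrowed IV.

IV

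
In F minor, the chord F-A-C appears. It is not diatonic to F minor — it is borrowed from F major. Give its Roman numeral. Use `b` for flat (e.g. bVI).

The root F is the diatonic 1st degree of F minor; the borrowing shows in the chord quality. Diatonically F minor has Fm (i) on that degree; F–A–C is instead the major chord native to F major, so it takes the label I.

I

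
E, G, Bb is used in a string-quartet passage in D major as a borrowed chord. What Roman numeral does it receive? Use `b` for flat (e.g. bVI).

ii°

E is scale degree 2 in D major. E–G–Bb is a diminished chord — the form found in D minor, not the diatonic ii (Em). Borrowed into D major it is written ii°.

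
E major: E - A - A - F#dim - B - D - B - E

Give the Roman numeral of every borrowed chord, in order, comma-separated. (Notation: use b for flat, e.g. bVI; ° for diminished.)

ii°, bVII

In E major the diatonic chords are E, F#m, G#m, A, B, C#m, D#dim. Of the given chords, E, A and B are diatonic. F#dim (F#–A–C) doesn't fit — on degree 2 E major would have F#m (ii). F#dim is the degree-2 chord of E minor, so it is the borrowed ii°. D (D–F#–A) is not: scale degree 7 in E major carries D#dim (vii°). In E minor the chord on that degree is D, so here it functions as bVII, borrowed from the parallel minor.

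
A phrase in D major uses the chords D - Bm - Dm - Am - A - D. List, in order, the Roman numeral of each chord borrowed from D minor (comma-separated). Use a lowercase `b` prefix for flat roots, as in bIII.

In D major the diatonic chords are D, Em, F#m, G, A, Bm, C#dim. Of the given chords, D, Bm and A are diatonic. But Dm (D–F–A) is foreign: the diatonic I on degree 1 is D, whereas Dm comes from D minor. It is labeled i. But Am (A–C–E) is foreign: the diatonic V on degree 5 is A, whereas Am comes from D minor. It is labeled v.

i, v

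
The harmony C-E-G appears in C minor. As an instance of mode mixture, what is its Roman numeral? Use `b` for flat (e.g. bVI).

I

The root C is the diatonic 1st degree of C minor; the borrowing shows in the chord quality. C–E–G is a major chord — the form found in C major, not the diatonic i (Cm). Borrowed into C minor it is written I.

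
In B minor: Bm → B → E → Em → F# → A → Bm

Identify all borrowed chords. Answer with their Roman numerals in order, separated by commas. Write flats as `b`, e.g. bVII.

I, IV

In B minor (with V from harmonic minor) the diatonic chords are Bm, C#dim, D, Em, F#, G, A. Bm, Em, F# and A all belong to that set. B (B–D#–F#) doesn't fit — on degree 1 B minor would have Bm (i). B is the degree-1 chord of B major, so it is the borrowed I. E (E–G#–B) is not: scale degree 4 in B minor carries Em (iv). In B major the chord on that degree is E, so here it functions as IV, borrowed from the parallel major.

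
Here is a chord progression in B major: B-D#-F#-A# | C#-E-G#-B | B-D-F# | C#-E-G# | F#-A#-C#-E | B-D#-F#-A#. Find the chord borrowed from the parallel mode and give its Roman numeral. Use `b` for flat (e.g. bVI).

The diatonic triads in B major are B, C#m, D#m, E, F#, G#m, A#dim. Of the given chords, B–D#–F#–A# = Bmaj7, C#–E–G#–B = C#m7, C#–E–G# = C#m and F#–A#–C#–E = F#7 are diatonic. B–D–F# is not: scale degree 1 in B major carries B (I). In B minor the chord on that degree is Bm, so here it functions as i, borrowed from the parallel minor.

i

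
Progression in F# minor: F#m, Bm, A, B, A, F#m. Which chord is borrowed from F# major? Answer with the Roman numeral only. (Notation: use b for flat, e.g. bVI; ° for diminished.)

IV

The diatonic triads in F# minor (with V from harmonic minor) are F#m, G#dim, A, Bm, C#, D, E. F#m, Bm and A all belong to that set. But B (B–D#–F#) is foreign: the diatonic iv on degree 4 is Bm, whereas B comes from F# major. It is labeled IV.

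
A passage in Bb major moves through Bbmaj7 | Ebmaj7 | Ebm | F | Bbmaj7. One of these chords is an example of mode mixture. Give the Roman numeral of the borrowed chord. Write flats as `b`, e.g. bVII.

iv

In Bb major the diatonic chords are Bb, Cm, Dm, Eb, F, Gm, Adim. Bbmaj7, Ebmaj7 and F are all diatonic. Ebm (Eb–Gb–Bb) is not: scale degree 4 in Bb major carries Eb (IV). In Bb minor the chord on that degree is Ebm, so here it functions as iv, borrowed from the parallel minor.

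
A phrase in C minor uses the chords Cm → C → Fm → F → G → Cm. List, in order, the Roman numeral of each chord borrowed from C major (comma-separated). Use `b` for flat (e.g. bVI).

I, IV

In C minor (with V from harmonic minor) the diatonic chords are Cm, Ddim, Eb, Fm, G, Ab, Bb. Of the given chords, Cm, Fm and G are diatonic. C (C–E–G) is not: scale degree 1 in C minor carries Cm (i). In C major the chord on that degree is C, so here it functions as I, borrowed from the parallel major. But F (F–A–C) is foreign: the diatonic iv on degree 4 is Fm, whereas F comes from C major. It is labeled IV.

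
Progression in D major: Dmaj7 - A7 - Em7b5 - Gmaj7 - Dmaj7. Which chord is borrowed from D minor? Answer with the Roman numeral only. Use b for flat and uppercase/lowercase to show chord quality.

The diatonic triads in D major are D, Em, F#m, G, A, Bm, C#dim. Dmaj7, A7 and Gmaj7 all belong to that set. But Em7b5 (E–G–Bb–D) is foreign: the diatonic ii on degree 2 is Em, whereas Em7b5 comes from D minor. It is labeled iiø7.

iiø7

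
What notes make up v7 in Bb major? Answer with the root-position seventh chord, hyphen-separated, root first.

F-Ab-C-Eb

The root, F, is scale degree 5 — the same note in Bb major and Bb minor; only the chord quality changes. Stacking thirds in Bb minor on F gives F–Ab–C–Eb.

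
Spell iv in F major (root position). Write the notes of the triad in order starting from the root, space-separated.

Bb Db F

The root, Bb, is scale degree 4 — the same note in F major and F minor; only the chord quality changes. Stacking thirds in F minor on Bb gives Bb–Db–F.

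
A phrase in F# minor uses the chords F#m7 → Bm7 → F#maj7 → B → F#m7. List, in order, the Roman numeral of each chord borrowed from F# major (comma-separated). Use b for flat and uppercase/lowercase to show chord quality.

In F# minor (with V from harmonic minor) the diatonic chords are F#m, G#dim, A, Bm, C#, D, E. F#m7 and Bm7 both belong to that set. But F#maj7 (F#–A#–C#–E#) is foreign: the diatonic i on degree 1 is F#m, whereas F#maj7 comes from F# major. It is labeled Imaj7. B (B–D#–F#) is not: scale degree 4 in F# minor carries Bm (iv). In F# major the chord on that degree is B, so here it functions as IV, borrowed from the parallel major.

Imaj7, IV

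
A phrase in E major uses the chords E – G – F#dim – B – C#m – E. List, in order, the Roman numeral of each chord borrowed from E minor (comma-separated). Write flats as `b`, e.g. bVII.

In E major the diatonic chords are E, F#m, G#m, A, B, C#m, D#dim. E, B and C#m all belong to that set. G (G–B–D) doesn't fit — on degree 3 E major would have G#m (iii). G is the degree-3 chord of E minor, so it is the borrowed bIII. F#dim (F#–A–C) doesn't fit — on degree 2 E major would have F#m (ii). F#dim is the degree-2 chord of E minor, so it is the borrowed ii°.

bIII, ii°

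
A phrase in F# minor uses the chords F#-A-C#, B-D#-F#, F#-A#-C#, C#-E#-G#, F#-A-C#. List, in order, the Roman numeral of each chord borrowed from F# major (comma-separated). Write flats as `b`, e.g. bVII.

IV, I

F# minor has the diatonic set F#m, G#dim, A, Bm, C#, D, E (with V from harmonic minor). F#–A–C# = F#m and C#–E#–G# = C# both belong to that set. B–D#–F# doesn't fit — on degree 4 F# minor would have Bm (iv). B is the degree-4 chord of F# major, so it is the borrowed IV. F#–A#–C# doesn't fit — on degree 1 F# minor would have F#m (i). F# is the degree-1 chord of F# major, so it is the borrowed I.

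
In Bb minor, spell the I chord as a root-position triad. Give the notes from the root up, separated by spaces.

The root, Bb, is scale degree 1 — the same note in Bb minor and Bb major; only the chord quality changes. In Bb major the chord on Bb is Bb–D–F.

Bb D F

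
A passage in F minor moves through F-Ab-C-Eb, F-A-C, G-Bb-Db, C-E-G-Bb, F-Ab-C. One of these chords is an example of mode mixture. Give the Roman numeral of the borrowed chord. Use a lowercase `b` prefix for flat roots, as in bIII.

In F minor (with V from harmonic minor) the diatonic chords are Fm, Gdim, Ab, Bbm, C, Db, Eb. Of the given chords, F–Ab–C–Eb = Fm7, G–Bb–Db = Gdim, C–E–G–Bb = C7 and F–Ab–C = Fm are diatonic. But F–A–C is foreign: the diatonic i on degree 1 is Fm, whereas F comes from F major. It is labeled I.

I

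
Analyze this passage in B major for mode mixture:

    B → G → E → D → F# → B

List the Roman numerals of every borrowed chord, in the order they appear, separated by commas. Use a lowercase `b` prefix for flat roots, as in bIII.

B major has the diatonic set B, C#m, D#m, E, F#, G#m, A#dim. B, E and F# all belong to that set. G (G–B–D) doesn't fit — on degree 6 B major would have G#m (vi). G is the degree-6 chord of B minor, so it is the borrowed bVI. D (D–F#–A) is not: scale degree 3 in B major carries D#m (iii). In B minor the chord on that degree is D, so here it functions as bIII, borrowed from the parallel minor.

bVI, bIII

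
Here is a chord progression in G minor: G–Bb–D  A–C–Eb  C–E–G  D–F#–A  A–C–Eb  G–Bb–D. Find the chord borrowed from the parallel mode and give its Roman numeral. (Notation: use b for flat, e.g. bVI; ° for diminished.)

The diatonic triads in G minor (with V from harmonic minor) are Gm, Adim, Bb, Cm, D, Eb, F. Of the given chords, G–Bb–D = Gm, A–C–Eb = Adim and D–F#–A = D are diatonic. C–E–G doesn't fit — on degree 4 G minor would have Cm (iv). C is the degree-4 chord of G major, so it is the borrowed IV.

IV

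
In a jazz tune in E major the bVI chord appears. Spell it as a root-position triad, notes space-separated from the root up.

C E G

The root of bVI is the lowered 6th degree: C# becomes C. In E minor the chord on C is C–E–G.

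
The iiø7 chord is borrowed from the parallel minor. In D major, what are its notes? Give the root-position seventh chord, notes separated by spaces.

iiø7 is built on scale degree 2, which is E in both D major and its parallel. Stacking thirds in D minor on E gives E–G–Bb–D.

E G Bb D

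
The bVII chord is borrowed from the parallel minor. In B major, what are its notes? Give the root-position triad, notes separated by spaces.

bVII is built on the lowered scale degree 7. In B major degree 7 is A#; lowered it becomes A. Building the major chord from the parallel minor on A: A–C#–E.

A C# E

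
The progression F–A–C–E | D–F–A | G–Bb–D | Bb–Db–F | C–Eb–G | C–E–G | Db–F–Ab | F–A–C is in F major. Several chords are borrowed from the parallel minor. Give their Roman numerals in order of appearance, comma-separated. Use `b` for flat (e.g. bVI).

iv, v, bVI

F major has the diatonic set F, Gm, Am, Bb, C, Dm, Edim. Of the given chords, F–A–C–E = Fmaj7, D–F–A = Dm, G–Bb–D = Gm, C–E–G = C and F–A–C = F are diatonic. But Bb–Db–F is foreign: the diatonic IV on degree 4 is Bb, whereas Bbm comes from F minor. It is labeled iv. But C–Eb–G is foreign: the diatonic V on degree 5 is C, whereas Cm comes from F minor. It is labeled v. But Db–F–Ab is foreign: the diatonic vi on degree 6 is Dm, whereas Db comes from F minor. It is labeled bVI.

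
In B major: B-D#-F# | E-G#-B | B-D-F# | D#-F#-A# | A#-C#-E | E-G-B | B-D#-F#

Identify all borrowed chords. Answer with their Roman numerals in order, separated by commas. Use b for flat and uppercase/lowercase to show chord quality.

B major has the diatonic set B, C#m, D#m, E, F#, G#m, A#dim. B–D#–F# = B, E–G#–B = E, D#–F#–A# = D#m and A#–C#–E = A#dim all belong to that set. B–D–F# is not: scale degree 1 in B major carries B (I). In B minor the chord on that degree is Bm, so here it functions as i, borrowed from the parallel minor. But E–G–B is foreign: the diatonic IV on degree 4 is E, whereas Em comes from B minor. It is labeled iv.

i, iv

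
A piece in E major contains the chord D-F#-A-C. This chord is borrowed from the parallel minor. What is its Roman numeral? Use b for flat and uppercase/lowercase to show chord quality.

D is the lowered form of scale degree 7 in E major (the diatonic degree 7 is D#). D–F#–A–C is a dominant-seventh chord — the form found in E minor, not the diatonic vii° (D#dim). Borrowed into E major it is written bVII7.

bVII7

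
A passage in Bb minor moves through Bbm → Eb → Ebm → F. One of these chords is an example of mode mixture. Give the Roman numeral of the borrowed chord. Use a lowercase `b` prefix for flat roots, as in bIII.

IV

The diatonic triads in Bb minor (with V from harmonic minor) are Bbm, Cdim, Db, Ebm, F, Gb, Ab. Bbm, Ebm and F are all diatonic. Eb (Eb–G–Bb) is not: scale degree 4 in Bb minor carries Ebm (iv). In Bb major the chord on that degree is Eb, so here it functions as IV, borrowed from the parallel major.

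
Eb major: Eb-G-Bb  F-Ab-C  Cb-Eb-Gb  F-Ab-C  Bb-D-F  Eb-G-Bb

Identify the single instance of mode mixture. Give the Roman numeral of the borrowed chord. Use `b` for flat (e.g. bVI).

The diatonic triads in Eb major are Eb, Fm, Gm, Ab, Bb, Cm, Ddim. Eb–G–Bb = Eb, F–Ab–C = Fm and Bb–D–F = Bb all belong to that set. Cb–Eb–Gb doesn't fit — on degree 6 Eb major would have Cm (vi). Cb is the degree-6 chord of Eb minor, so it is the borrowed bVI.

bVI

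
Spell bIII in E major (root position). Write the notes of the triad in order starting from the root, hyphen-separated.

Scale degree 3 in E major is G#. bIII uses the lowered form, G, taken from E minor. Stacking thirds in E minor on G gives G–B–D.

G-B-D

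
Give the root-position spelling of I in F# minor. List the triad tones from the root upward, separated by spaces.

I is built on scale degree 1, which is F# in both F# minor and its parallel. Stacking thirds in F# major on F# gives F#–A#–C#.

F# A# C#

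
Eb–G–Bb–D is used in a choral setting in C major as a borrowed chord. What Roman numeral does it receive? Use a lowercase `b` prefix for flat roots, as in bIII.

In C major scale degree 3 is E; Eb is its lowered form, from C minor. Diatonically C major has Em (iii) on that degree; Eb–G–Bb–D is instead the major-seventh chord native to C minor, so it takes the label bIIImaj7.

bIIImaj7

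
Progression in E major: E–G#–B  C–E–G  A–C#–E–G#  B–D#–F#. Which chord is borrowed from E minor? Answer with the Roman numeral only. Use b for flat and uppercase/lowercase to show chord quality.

The diatonic triads in E major are E, F#m, G#m, A, B, C#m, D#dim. Of the given chords, E–G#–B = E, A–C#–E–G# = Amaj7 and B–D#–F# = B are diatonic. C–E–G doesn't fit — on degree 6 E major would have C#m (vi). C is the degree-6 chord of E minor, so it is the borrowed bVI.

bVI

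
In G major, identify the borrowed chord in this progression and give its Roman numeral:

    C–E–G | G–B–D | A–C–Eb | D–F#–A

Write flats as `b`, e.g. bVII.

ii°

G major has the diatonic set G, Am, Bm, C, D, Em, F#dim. Of the given chords, C–E–G = C, G–B–D = G and D–F#–A = D are diatonic. A–C–Eb is not: scale degree 2 in G major carries Am (ii). In G minor the chord on that degree is Adim, so here it functions as ii°, borrowed from the parallel minor.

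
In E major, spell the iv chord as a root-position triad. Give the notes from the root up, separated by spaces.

A C E

iv is built on scale degree 4, which is A in both E major and its parallel. Building the minor chord from the parallel minor on A: A–C–E.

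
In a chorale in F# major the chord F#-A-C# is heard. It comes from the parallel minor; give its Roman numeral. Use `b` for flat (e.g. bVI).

i

The root F# is the diatonic 1st degree of F# major; the borrowing shows in the chord quality. F#–A–C# is a minor chord — the form found in F# minor, not the diatonic I (F#). Borrowed into F# major it is written i.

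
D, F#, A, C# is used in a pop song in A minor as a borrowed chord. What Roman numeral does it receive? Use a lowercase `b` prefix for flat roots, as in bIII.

IVmaj7

D is scale degree 4 in A minor. D–F#–A–C# is a major-seventh chord — the form found in A major, not the diatonic iv (Dm). Borrowed into A minor it is written IVmaj7.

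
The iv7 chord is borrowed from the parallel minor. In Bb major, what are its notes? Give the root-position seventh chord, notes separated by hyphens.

Eb-Gb-Bb-Db

iv7 is built on scale degree 4, which is Eb in both Bb major and its parallel. Building the minor-seventh chord from the parallel minor on Eb: Eb–Gb–Bb–Db.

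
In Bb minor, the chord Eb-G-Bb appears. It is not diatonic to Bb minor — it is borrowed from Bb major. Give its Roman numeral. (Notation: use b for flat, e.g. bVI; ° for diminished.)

The root Eb is the diatonic 4th degree of Bb minor; the borrowing shows in the chord quality. The diatonic chord on degree 4 would be Ebm (iv), but Eb–G–Bb is the major chord from Bb major. As a borrowed chord it is labeled IV.

IV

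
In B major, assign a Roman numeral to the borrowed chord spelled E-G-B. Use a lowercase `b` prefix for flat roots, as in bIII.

iv

E is scale degree 4 in B major. E–G–B is a minor chord — the form found in B minor, not the diatonic IV (E). Borrowed into B major it is written iv.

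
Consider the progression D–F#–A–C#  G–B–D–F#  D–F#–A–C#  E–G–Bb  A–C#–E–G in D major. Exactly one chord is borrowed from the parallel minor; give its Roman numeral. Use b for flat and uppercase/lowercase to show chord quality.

ii°

D major has the diatonic set D, Em, F#m, G, A, Bm, C#dim. D–F#–A–C# = Dmaj7, G–B–D–F# = Gmaj7 and A–C#–E–G = A7 all belong to that set. E–G–Bb doesn't fit — on degree 2 D major would have Em (ii). Edim is the degree-2 chord of D minor, so it is the borrowed ii°.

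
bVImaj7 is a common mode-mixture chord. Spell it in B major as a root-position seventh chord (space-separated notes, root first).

The root of bVImaj7 is the lowered 6th degree: G# becomes G. Stacking thirds in B minor on G gives G–B–D–F#.

G B D F#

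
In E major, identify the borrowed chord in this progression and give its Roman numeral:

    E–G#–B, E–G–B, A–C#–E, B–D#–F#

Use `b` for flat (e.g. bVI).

E major has the diatonic set E, F#m, G#m, A, B, C#m, D#dim. Of the given chords, E–G#–B = E, A–C#–E = A and B–D#–F# = B are diatonic. But E–G–B is foreign: the diatonic I on degree 1 is E, whereas Em comes from E minor. It is labeled i.

i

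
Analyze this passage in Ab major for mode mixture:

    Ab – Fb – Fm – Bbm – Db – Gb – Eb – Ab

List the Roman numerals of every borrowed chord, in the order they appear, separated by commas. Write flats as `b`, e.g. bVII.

In Ab major the diatonic chords are Ab, Bbm, Cm, Db, Eb, Fm, Gdim. Ab, Fm, Bbm, Db and Eb all belong to that set. Fb (Fb–Ab–Cb) doesn't fit — on degree 6 Ab major would have Fm (vi). Fb is the degree-6 chord of Ab minor, so it is the borrowed bVI. But Gb (Gb–Bb–Db) is foreign: the diatonic vii° on degree 7 is Gdim, whereas Gb comes from Ab minor. It is labeled bVII.

bVI, bVII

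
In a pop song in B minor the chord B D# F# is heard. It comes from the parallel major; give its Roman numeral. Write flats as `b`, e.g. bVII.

I

The root B is the diatonic 1st degree of B minor; the borrowing shows in the chord quality. The diatonic chord on degree 1 would be Bm (i), but B–D#–F# is the major chord from B major. As a borrowed chord it is labeled I.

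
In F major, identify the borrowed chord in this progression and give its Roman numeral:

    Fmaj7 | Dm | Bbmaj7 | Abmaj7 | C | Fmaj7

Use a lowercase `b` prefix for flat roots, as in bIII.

In F major the diatonic chords are F, Gm, Am, Bb, C, Dm, Edim. Fmaj7, Dm, Bbmaj7 and C are all diatonic. Abmaj7 (Ab–C–Eb–G) is not: scale degree 3 in F major carries Am (iii). In F minor the chord on that degree is Abmaj7, so here it functions as bIIImaj7, borrowed from the parallel minor.

bIIImaj7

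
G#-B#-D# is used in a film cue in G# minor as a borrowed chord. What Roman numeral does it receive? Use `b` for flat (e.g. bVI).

I

G# is scale degree 1 in G# minor. The diatonic chord on degree 1 would be G#m (i), but G#–B#–D# is the major chord from G# major. As a borrowed chord it is labeled I.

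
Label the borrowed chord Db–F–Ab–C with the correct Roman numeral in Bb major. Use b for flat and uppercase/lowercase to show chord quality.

Db is the lowered form of scale degree 3 in Bb major (the diatonic degree 3 is D). Diatonically Bb major has Dm (iii) on that degree; Db–F–Ab–C is instead the major-seventh chord native to Bb minor, so it takes the label bIIImaj7.

bIIImaj7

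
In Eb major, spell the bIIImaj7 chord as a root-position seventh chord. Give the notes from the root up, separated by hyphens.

Gb-Bb-Db-F

bIIImaj7 is built on the lowered scale degree 3. In Eb major degree 3 is G; lowered it becomes Gb. Building the major-seventh chord from the parallel minor on Gb: Gb–Bb–Db–F.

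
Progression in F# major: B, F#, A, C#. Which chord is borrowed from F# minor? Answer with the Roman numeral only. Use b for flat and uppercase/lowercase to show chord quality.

bIII

The diatonic triads in F# major are F#, G#m, A#m, B, C#, D#m, E#dim. B, F# and C# all belong to that set. A (A–C#–E) doesn't fit — on degree 3 F# major would have A#m (iii). A is the degree-3 chord of F# minor, so it is the borrowed bIII.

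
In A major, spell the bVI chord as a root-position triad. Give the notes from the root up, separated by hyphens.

The root of bVI is the lowered 6th degree: F# becomes F. Building the major chord from the parallel minor on F: F–A–C.

F-A-C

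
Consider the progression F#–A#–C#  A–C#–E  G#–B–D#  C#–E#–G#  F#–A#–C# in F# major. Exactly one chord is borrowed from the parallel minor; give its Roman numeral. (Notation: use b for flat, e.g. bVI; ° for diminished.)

bIII

The diatonic triads in F# major are F#, G#m, A#m, B, C#, D#m, E#dim. Of the given chords, F#–A#–C# = F#, G#–B–D# = G#m and C#–E#–G# = C# are diatonic. A–C#–E doesn't fit — on degree 3 F# major would have A#m (iii). A is the degree-3 chord of F# minor, so it is the borrowed bIII.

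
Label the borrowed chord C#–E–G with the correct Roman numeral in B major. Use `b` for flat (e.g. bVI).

C# is scale degree 2 in B major. The diatonic chord on degree 2 would be C#m (ii), but C#–E–G is the diminished chord from B minor. As a borrowed chord it is labeled ii°.

ii°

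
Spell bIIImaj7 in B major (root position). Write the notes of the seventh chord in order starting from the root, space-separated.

D F# A C#

bIIImaj7 is built on the lowered scale degree 3. In B major degree 3 is D#; lowered it becomes D. Building the major-seventh chord from the parallel minor on D: D–F#–A–C#.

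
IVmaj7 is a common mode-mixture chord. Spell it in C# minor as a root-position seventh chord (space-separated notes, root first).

F# A# C# E#

IVmaj7 is built on scale degree 4, which is F# in both C# minor and its parallel. Stacking thirds in C# major on F# gives F#–A#–C#–E#.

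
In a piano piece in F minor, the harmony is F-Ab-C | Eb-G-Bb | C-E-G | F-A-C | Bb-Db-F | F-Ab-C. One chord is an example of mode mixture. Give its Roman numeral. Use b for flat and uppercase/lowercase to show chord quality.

I

F minor has the diatonic set Fm, Gdim, Ab, Bbm, C, Db, Eb (with V from harmonic minor). F–Ab–C = Fm, Eb–G–Bb = Eb, C–E–G = C and Bb–Db–F = Bbm all belong to that set. F–A–C is not: scale degree 1 in F minor carries Fm (i). In F major the chord on that degree is F, so here it functions as I, borrowed from the parallel major.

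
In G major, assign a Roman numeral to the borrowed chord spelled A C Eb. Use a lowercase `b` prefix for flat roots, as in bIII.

ii°

The root A is the diatonic 2nd degree of G major; the borrowing shows in the chord quality. Diatonically G major has Am (ii) on that degree; A–C–Eb is instead the diminished chord native to G minor, so it takes the label ii°.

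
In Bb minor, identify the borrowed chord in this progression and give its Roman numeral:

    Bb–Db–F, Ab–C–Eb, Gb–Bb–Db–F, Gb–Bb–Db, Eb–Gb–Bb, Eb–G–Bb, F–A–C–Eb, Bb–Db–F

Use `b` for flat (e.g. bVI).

The diatonic triads in Bb minor (with V from harmonic minor) are Bbm, Cdim, Db, Ebm, F, Gb, Ab. Bb–Db–F = Bbm, Ab–C–Eb = Ab, Gb–Bb–Db–F = Gbmaj7, Gb–Bb–Db = Gb, Eb–Gb–Bb = Ebm and F–A–C–Eb = F7 all belong to that set. But Eb–G–Bb is foreign: the diatonic iv on degree 4 is Ebm, whereas Eb comes from Bb major. It is labeled IV.

IV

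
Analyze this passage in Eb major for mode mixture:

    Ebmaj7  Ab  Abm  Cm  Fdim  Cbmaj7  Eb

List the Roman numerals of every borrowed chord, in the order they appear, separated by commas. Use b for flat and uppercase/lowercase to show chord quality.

In Eb major the diatonic chords are Eb, Fm, Gm, Ab, Bb, Cm, Ddim. Of the given chords, Ebmaj7, Ab, Cm and Eb are diatonic. Abm (Ab–Cb–Eb) is not: scale degree 4 in Eb major carries Ab (IV). In Eb minor the chord on that degree is Abm, so here it functions as iv, borrowed from the parallel minor. Fdim (F–Ab–Cb) is not: scale degree 2 in Eb major carries Fm (ii). In Eb minor the chord on that degree is Fdim, so here it functions as ii°, borrowed from the parallel minor. Cbmaj7 (Cb–Eb–Gb–Bb) doesn't fit — on degree 6 Eb major would have Cm (vi). Cbmaj7 is the degree-6 chord of Eb minor, so it is the borrowed bVImaj7.

iv, ii°, bVImaj7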